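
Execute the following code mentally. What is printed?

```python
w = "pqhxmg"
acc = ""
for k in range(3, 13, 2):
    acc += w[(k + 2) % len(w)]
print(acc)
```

gqxgq

k=3: add w[5]='g' → 'g'
k=5: add w[1]='q' → 'gq'
k=7: add w[3]='x' → 'gqx'
k=9: add w[5]='g' → 'gqxg'
k=11: add w[1]='q' → 'gqxgq'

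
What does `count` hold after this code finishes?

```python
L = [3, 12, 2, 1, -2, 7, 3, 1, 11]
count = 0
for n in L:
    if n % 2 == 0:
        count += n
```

12

n=3: not even
n=12: even, count = 0+12 = 12
n=2: even, count = 12+2 = 14
n=1: not even
n=-2: even, count = 14+(-2) = 12
n=7: not even
n=3: not even
n=1: not even
n=11: not even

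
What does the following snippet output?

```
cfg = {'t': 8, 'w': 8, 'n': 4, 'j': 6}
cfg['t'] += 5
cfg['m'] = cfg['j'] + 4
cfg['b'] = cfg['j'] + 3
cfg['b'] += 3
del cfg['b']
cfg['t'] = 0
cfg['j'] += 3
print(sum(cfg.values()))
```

31

cfg['t'] = 8+5 = 13 → {'t': 13, 'w': 8, 'n': 4, 'j': 6}
cfg['m'] = cfg['j']+4 = 10 → {'t': 13, 'w': 8, 'n': 4, 'j': 6, 'm': 10}
cfg['b'] = cfg['j']+3 = 9 → {'t': 13, 'w': 8, 'n': 4, 'j': 6, 'm': 10, 'b': 9}
cfg['b'] = 9+3 = 12 → {'t': 13, 'w': 8, 'n': 4, 'j': 6, 'm': 10, 'b': 12}
del 'b' → {'t': 13, 'w': 8, 'n': 4, 'j': 6, 'm': 10}
cfg['t'] = 0 → {'t': 0, 'w': 8, 'n': 4, 'j': 6, 'm': 10}
cfg['j'] = 6+3 = 9 → {'t': 0, 'w': 8, 'n': 4, 'j': 9, 'm': 10}
sum of values = 31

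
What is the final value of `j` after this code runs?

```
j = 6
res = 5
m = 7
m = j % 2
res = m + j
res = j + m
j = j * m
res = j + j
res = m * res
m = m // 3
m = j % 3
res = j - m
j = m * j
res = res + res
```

m = 6%2 = 0
res = 0+6 = 6
res = 6+0 = 6
j = 6*0 = 0
res = 0+0 = 0
res = 0*0 = 0
m = 0//3 = 0
m = 0%3 = 0
res = 0-0 = 0
j = 0*0 = 0
res = 0+0 = 0

0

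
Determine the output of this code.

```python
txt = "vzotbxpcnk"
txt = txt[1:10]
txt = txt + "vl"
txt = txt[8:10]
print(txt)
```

slice [1:10] → 'zotbxpcnk'
+ 'vl' → 'zotbxpcnkvl'
slice [8:10] → 'kv'

kv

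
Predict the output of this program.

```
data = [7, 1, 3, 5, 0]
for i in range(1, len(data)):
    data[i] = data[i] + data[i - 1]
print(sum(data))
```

i=1: data[1] = 1+7 = 8 → [7, 8, 3, 5, 0]
i=2: data[2] = 3+8 = 11 → [7, 8, 11, 5, 0]
i=3: data[3] = 5+11 = 16 → [7, 8, 11, 16, 0]
i=4: data[4] = 0+16 = 16 → [7, 8, 11, 16, 16]
sum = 58

58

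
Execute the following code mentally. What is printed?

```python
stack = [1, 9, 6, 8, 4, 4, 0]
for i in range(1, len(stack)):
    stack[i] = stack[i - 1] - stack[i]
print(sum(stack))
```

-129

i=1: stack[1] = 1-9 = -8 → [1, -8, 6, 8, 4, 4, 0]
i=2: stack[2] = (-8)-6 = -14 → [1, -8, -14, 8, 4, 4, 0]
i=3: stack[3] = (-14)-8 = -22 → [1, -8, -14, -22, 4, 4, 0]
i=4: stack[4] = (-22)-4 = -26 → [1, -8, -14, -22, -26, 4, 0]
i=5: stack[5] = (-26)-4 = -30 → [1, -8, -14, -22, -26, -30, 0]
i=6: stack[6] = (-30)-0 = -30 → [1, -8, -14, -22, -26, -30, -30]
sum = -129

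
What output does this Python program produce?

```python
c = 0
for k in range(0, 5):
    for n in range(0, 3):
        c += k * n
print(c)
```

30

k=0,n=0: c = 0+0 = 0
k=0,n=1: c = 0+0 = 0
k=0,n=2: c = 0+0 = 0
k=1,n=0: c = 0+0 = 0
k=1,n=1: c = 0+1 = 1
k=1,n=2: c = 1+2 = 3
k=2,n=0: c = 3+0 = 3
k=2,n=1: c = 3+2 = 5
k=2,n=2: c = 5+4 = 9
k=3,n=0: c = 9+0 = 9
k=3,n=1: c = 9+3 = 12
k=3,n=2: c = 12+6 = 18
k=4,n=0: c = 18+0 = 18
k=4,n=1: c = 18+4 = 22
k=4,n=2: c = 22+8 = 30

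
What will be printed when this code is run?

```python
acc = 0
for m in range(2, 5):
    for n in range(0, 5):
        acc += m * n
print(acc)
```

90

m=2,n=0: acc = 0+0 = 0
m=2,n=1: acc = 0+2 = 2
m=2,n=2: acc = 2+4 = 6
m=2,n=3: acc = 6+6 = 12
m=2,n=4: acc = 12+8 = 20
m=3,n=0: acc = 20+0 = 20
m=3,n=1: acc = 20+3 = 23
m=3,n=2: acc = 23+6 = 29
m=3,n=3: acc = 29+9 = 38
m=3,n=4: acc = 38+12 = 50
m=4,n=0: acc = 50+0 = 50
m=4,n=1: acc = 50+4 = 54
m=4,n=2: acc = 54+8 = 62
m=4,n=3: acc = 62+12 = 74
m=4,n=4: acc = 74+16 = 90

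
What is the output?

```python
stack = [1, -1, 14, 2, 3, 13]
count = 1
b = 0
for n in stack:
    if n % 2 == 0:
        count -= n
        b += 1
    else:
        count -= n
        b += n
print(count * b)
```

-558

n=1: not even, count = 1-1 = 0; b=1
n=-1: not even, count = 0-(-1) = 1; b=0
n=14: even, count = 1-14 = -13; b=1
n=2: even, count = (-13)-2 = -15; b=2
n=3: not even, count = (-15)-3 = -18; b=5
n=13: not even, count = (-18)-13 = -31; b=18
count*b = (-31)*18 = -558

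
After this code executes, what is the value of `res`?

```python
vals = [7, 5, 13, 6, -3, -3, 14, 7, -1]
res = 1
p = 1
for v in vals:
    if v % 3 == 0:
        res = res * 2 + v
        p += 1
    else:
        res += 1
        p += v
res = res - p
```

1

v=7: not %3==0, res = 1+1 = 2; p=8
v=5: not %3==0, res = 2+1 = 3; p=13
v=13: not %3==0, res = 3+1 = 4; p=26
v=6: %3==0, res = 4*2+6 = 14; p=27
v=-3: %3==0, res = 14*2+(-3) = 25; p=28
v=-3: %3==0, res = 25*2+(-3) = 47; p=29
v=14: not %3==0, res = 47+1 = 48; p=43
v=7: not %3==0, res = 48+1 = 49; p=50
v=-1: not %3==0, res = 49+1 = 50; p=49
res-p = 50-49 = 1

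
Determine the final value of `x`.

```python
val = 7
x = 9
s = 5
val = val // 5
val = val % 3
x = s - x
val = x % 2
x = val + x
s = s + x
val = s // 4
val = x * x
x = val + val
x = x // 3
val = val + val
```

10

val = 7//5 = 1
val = 1%3 = 1
x = 5-9 = -4
val = (-4)%2 = 0
x = 0+(-4) = -4
s = 5+(-4) = 1
val = 1//4 = 0
val = (-4)*(-4) = 16
x = 16+16 = 32
x = 32//3 = 10
val = 16+16 = 32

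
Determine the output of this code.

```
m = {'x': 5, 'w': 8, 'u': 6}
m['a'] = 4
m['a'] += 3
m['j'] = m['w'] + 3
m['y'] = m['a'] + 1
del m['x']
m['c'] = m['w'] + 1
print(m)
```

{'w': 8, 'u': 6, 'a': 7, 'j': 11, 'y': 8, 'c': 9}

m['a'] = 4 → {'x': 5, 'w': 8, 'u': 6, 'a': 4}
m['a'] = 4+3 = 7 → {'x': 5, 'w': 8, 'u': 6, 'a': 7}
m['j'] = m['w']+3 = 11 → {'x': 5, 'w': 8, 'u': 6, 'a': 7, 'j': 11}
m['y'] = m['a']+1 = 8 → {'x': 5, 'w': 8, 'u': 6, 'a': 7, 'j': 11, 'y': 8}
del 'x' → {'w': 8, 'u': 6, 'a': 7, 'j': 11, 'y': 8}
m['c'] = m['w']+1 = 9 → {'w': 8, 'u': 6, 'a': 7, 'j': 11, 'y': 8, 'c': 9}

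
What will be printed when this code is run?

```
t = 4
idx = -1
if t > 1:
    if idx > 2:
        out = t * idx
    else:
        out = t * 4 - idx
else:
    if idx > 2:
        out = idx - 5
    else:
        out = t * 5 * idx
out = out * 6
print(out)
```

t=4, idx=-1
t > 1 is True; idx > 2 is False
→ out = t * 4 - idx = 17
out = 17*6 = 102

102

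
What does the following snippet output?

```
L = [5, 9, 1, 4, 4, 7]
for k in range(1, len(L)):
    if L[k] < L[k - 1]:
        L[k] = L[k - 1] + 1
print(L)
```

[5, 9, 10, 11, 12, 13]

k=1: 9>=5, unchanged → [5, 9, 1, 4, 4, 7]
k=2: 1<9, L[2] = 9+1 = 10 → [5, 9, 10, 4, 4, 7]
k=3: 4<10, L[3] = 10+1 = 11 → [5, 9, 10, 11, 4, 7]
k=4: 4<11, L[4] = 11+1 = 12 → [5, 9, 10, 11, 12, 7]
k=5: 7<12, L[5] = 12+1 = 13 → [5, 9, 10, 11, 12, 13]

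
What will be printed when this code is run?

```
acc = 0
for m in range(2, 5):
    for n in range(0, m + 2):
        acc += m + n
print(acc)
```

m=2,n=0: acc = 0+2 = 2
m=2,n=1: acc = 2+3 = 5
m=2,n=2: acc = 5+4 = 9
m=2,n=3: acc = 9+5 = 14
m=3,n=0: acc = 14+3 = 17
m=3,n=1: acc = 17+4 = 21
m=3,n=2: acc = 21+5 = 26
m=3,n=3: acc = 26+6 = 32
m=3,n=4: acc = 32+7 = 39
m=4,n=0: acc = 39+4 = 43
m=4,n=1: acc = 43+5 = 48
m=4,n=2: acc = 48+6 = 54
m=4,n=3: acc = 54+7 = 61
m=4,n=4: acc = 61+8 = 69
m=4,n=5: acc = 69+9 = 78

78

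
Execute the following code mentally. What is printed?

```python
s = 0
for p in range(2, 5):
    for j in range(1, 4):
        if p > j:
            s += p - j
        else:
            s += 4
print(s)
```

p=2,j=1: 2>1, s = 0+1 = 1
p=2,j=2: not 2>2, s = 1+4 = 5
p=2,j=3: not 2>3, s = 5+4 = 9
p=3,j=1: 3>1, s = 9+2 = 11
p=3,j=2: 3>2, s = 11+1 = 12
p=3,j=3: not 3>3, s = 12+4 = 16
p=4,j=1: 4>1, s = 16+3 = 19
p=4,j=2: 4>2, s = 19+2 = 21
p=4,j=3: 4>3, s = 21+1 = 22

22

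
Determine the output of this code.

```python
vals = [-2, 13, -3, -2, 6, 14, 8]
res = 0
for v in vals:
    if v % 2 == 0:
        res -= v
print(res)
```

-24

v=-2: even, res = 0-(-2) = 2
v=13: not even
v=-3: not even
v=-2: even, res = 2-(-2) = 4
v=6: even, res = 4-6 = -2
v=14: even, res = (-2)-14 = -16
v=8: even, res = (-16)-8 = -24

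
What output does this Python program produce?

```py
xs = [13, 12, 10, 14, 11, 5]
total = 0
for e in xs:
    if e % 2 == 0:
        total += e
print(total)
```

e=13: not even
e=12: even, total = 0+12 = 12
e=10: even, total = 12+10 = 22
e=14: even, total = 22+14 = 36
e=11: not even
e=5: not even

36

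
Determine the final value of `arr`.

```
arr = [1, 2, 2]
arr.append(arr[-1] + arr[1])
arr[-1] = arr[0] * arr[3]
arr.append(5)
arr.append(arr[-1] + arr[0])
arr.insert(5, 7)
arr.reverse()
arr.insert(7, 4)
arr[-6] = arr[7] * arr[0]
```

[6, 7, 24, 4, 2, 2, 1, 4]

append arr[-1]+arr[1] = 2+2 = 4 → [1, 2, 2, 4]
arr[-1] = arr[0]*arr[3] = 1*4 = 4 → [1, 2, 2, 4]
append 5 → [1, 2, 2, 4, 5]
append arr[-1]+arr[0] = 5+1 = 6 → [1, 2, 2, 4, 5, 6]
insert 7 at 5 → [1, 2, 2, 4, 5, 7, 6]
reverse → [6, 7, 5, 4, 2, 2, 1]
insert 4 at 7 → [6, 7, 5, 4, 2, 2, 1, 4]
arr[-6] = arr[7]*arr[0] = 4*6 = 24 → [6, 7, 24, 4, 2, 2, 1, 4]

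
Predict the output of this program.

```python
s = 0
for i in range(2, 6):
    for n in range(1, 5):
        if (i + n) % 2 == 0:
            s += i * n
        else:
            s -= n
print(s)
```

i=2,n=1: odd sum, s = 0-1 = -1
i=2,n=2: even sum, s = (-1)+4 = 3
i=2,n=3: odd sum, s = 3-3 = 0
i=2,n=4: even sum, s = 0+8 = 8
i=3,n=1: even sum, s = 8+3 = 11
i=3,n=2: odd sum, s = 11-2 = 9
i=3,n=3: even sum, s = 9+9 = 18
i=3,n=4: odd sum, s = 18-4 = 14
i=4,n=1: odd sum, s = 14-1 = 13
i=4,n=2: even sum, s = 13+8 = 21
i=4,n=3: odd sum, s = 21-3 = 18
i=4,n=4: even sum, s = 18+16 = 34
i=5,n=1: even sum, s = 34+5 = 39
i=5,n=2: odd sum, s = 39-2 = 37
i=5,n=3: even sum, s = 37+15 = 52
i=5,n=4: odd sum, s = 52-4 = 48

48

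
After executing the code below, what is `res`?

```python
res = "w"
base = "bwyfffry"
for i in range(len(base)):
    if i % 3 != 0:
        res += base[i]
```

'wwyffy'

i=0: skip
i=1: add 'w' → 'ww'
i=2: add 'y' → 'wwy'
i=3: skip
i=4: add 'f' → 'wwyf'
i=5: add 'f' → 'wwyff'
i=6: skip
i=7: add 'y' → 'wwyffy'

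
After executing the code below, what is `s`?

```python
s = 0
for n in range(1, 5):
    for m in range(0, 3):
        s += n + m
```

42

n=1,m=0: s = 0+1 = 1
n=1,m=1: s = 1+2 = 3
n=1,m=2: s = 3+3 = 6
n=2,m=0: s = 6+2 = 8
n=2,m=1: s = 8+3 = 11
n=2,m=2: s = 11+4 = 15
n=3,m=0: s = 15+3 = 18
n=3,m=1: s = 18+4 = 22
n=3,m=2: s = 22+5 = 27
n=4,m=0: s = 27+4 = 31
n=4,m=1: s = 31+5 = 36
n=4,m=2: s = 36+6 = 42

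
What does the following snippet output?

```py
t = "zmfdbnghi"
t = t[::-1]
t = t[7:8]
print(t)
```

m

reverse → 'ihgnbdfmz'
slice [7:8] → 'm'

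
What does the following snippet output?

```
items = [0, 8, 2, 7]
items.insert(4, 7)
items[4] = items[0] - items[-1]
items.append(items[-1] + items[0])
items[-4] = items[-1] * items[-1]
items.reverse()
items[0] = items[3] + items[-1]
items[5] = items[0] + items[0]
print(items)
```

[49, -7, 7, 49, 8, 98]

insert 7 at 4 → [0, 8, 2, 7, 7]
items[4] = items[0]-items[-1] = 0-7 = -7 → [0, 8, 2, 7, -7]
append items[-1]+items[0] = (-7)+0 = -7 → [0, 8, 2, 7, -7, -7]
items[-4] = items[-1]*items[-1] = (-7)*(-7) = 49 → [0, 8, 49, 7, -7, -7]
reverse → [-7, -7, 7, 49, 8, 0]
items[0] = items[3]+items[-1] = 49+0 = 49 → [49, -7, 7, 49, 8, 0]
items[5] = items[0]+items[0] = 49+49 = 98 → [49, -7, 7, 49, 8, 98]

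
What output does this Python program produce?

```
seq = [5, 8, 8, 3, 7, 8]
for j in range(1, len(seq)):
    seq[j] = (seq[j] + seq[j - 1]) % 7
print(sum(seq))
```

21

j=1: seq[1] = (8+5)%7 = 6 → [5, 6, 8, 3, 7, 8]
j=2: seq[2] = (8+6)%7 = 0 → [5, 6, 0, 3, 7, 8]
j=3: seq[3] = (3+0)%7 = 3 → [5, 6, 0, 3, 7, 8]
j=4: seq[4] = (7+3)%7 = 3 → [5, 6, 0, 3, 3, 8]
j=5: seq[5] = (8+3)%7 = 4 → [5, 6, 0, 3, 3, 4]
sum = 21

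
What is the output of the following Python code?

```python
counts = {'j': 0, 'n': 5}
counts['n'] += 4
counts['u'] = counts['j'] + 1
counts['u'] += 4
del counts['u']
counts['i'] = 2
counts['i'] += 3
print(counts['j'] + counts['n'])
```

9

counts['n'] = 5+4 = 9 → {'j': 0, 'n': 9}
counts['u'] = counts['j']+1 = 1 → {'j': 0, 'n': 9, 'u': 1}
counts['u'] = 1+4 = 5 → {'j': 0, 'n': 9, 'u': 5}
del 'u' → {'j': 0, 'n': 9}
counts['i'] = 2 → {'j': 0, 'n': 9, 'i': 2}
counts['i'] = 2+3 = 5 → {'j': 0, 'n': 9, 'i': 5}
counts['j']+counts['n'] = 0+9 = 9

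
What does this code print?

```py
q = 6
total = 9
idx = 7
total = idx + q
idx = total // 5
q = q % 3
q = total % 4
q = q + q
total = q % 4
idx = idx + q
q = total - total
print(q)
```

0

total = 7+6 = 13
idx = 13//5 = 2
q = 6%3 = 0
q = 13%4 = 1
q = 1+1 = 2
total = 2%4 = 2
idx = 2+2 = 4
q = 2-2 = 0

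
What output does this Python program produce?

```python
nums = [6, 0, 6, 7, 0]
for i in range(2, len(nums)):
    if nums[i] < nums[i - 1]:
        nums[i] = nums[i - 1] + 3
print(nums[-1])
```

i=2: 6>=0, unchanged → [6, 0, 6, 7, 0]
i=3: 7>=6, unchanged → [6, 0, 6, 7, 0]
i=4: 0<7, nums[4] = 7+3 = 10 → [6, 0, 6, 7, 10]

10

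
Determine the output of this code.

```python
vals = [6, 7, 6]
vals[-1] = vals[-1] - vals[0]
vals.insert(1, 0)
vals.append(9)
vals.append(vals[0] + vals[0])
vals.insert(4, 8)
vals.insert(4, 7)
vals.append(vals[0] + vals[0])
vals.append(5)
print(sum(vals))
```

66

vals[-1] = vals[-1]-vals[0] = 6-6 = 0 → [6, 7, 0]
insert 0 at 1 → [6, 0, 7, 0]
append 9 → [6, 0, 7, 0, 9]
append vals[0]+vals[0] = 6+6 = 12 → [6, 0, 7, 0, 9, 12]
insert 8 at 4 → [6, 0, 7, 0, 8, 9, 12]
insert 7 at 4 → [6, 0, 7, 0, 7, 8, 9, 12]
append vals[0]+vals[0] = 6+6 = 12 → [6, 0, 7, 0, 7, 8, 9, 12, 12]
append 5 → [6, 0, 7, 0, 7, 8, 9, 12, 12, 5]
sum = 66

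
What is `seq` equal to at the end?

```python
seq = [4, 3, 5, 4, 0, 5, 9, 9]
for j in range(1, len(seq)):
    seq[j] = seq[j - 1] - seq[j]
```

[4, 1, -4, -8, -8, -13, -22, -31]

j=1: seq[1] = 4-3 = 1 → [4, 1, 5, 4, 0, 5, 9, 9]
j=2: seq[2] = 1-5 = -4 → [4, 1, -4, 4, 0, 5, 9, 9]
j=3: seq[3] = (-4)-4 = -8 → [4, 1, -4, -8, 0, 5, 9, 9]
j=4: seq[4] = (-8)-0 = -8 → [4, 1, -4, -8, -8, 5, 9, 9]
j=5: seq[5] = (-8)-5 = -13 → [4, 1, -4, -8, -8, -13, 9, 9]
j=6: seq[6] = (-13)-9 = -22 → [4, 1, -4, -8, -8, -13, -22, 9]
j=7: seq[7] = (-22)-9 = -31 → [4, 1, -4, -8, -8, -13, -22, -31]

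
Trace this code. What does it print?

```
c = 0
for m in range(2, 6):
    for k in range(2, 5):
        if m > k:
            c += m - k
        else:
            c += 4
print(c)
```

m=2,k=2: not 2>2, c = 0+4 = 4
m=2,k=3: not 2>3, c = 4+4 = 8
m=2,k=4: not 2>4, c = 8+4 = 12
m=3,k=2: 3>2, c = 12+1 = 13
m=3,k=3: not 3>3, c = 13+4 = 17
m=3,k=4: not 3>4, c = 17+4 = 21
m=4,k=2: 4>2, c = 21+2 = 23
m=4,k=3: 4>3, c = 23+1 = 24
m=4,k=4: not 4>4, c = 24+4 = 28
m=5,k=2: 5>2, c = 28+3 = 31
m=5,k=3: 5>3, c = 31+2 = 33
m=5,k=4: 5>4, c = 33+1 = 34

34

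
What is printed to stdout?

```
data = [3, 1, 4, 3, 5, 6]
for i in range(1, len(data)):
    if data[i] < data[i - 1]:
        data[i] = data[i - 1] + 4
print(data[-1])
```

i=1: 1<3, data[1] = 3+4 = 7 → [3, 7, 4, 3, 5, 6]
i=2: 4<7, data[2] = 7+4 = 11 → [3, 7, 11, 3, 5, 6]
i=3: 3<11, data[3] = 11+4 = 15 → [3, 7, 11, 15, 5, 6]
i=4: 5<15, data[4] = 15+4 = 19 → [3, 7, 11, 15, 19, 6]
i=5: 6<19, data[5] = 19+4 = 23 → [3, 7, 11, 15, 19, 23]

23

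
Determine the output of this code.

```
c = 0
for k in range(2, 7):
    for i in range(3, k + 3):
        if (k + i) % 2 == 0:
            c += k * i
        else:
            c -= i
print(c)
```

k=2,i=3: odd sum, c = 0-3 = -3
k=2,i=4: even sum, c = (-3)+8 = 5
k=3,i=3: even sum, c = 5+9 = 14
k=3,i=4: odd sum, c = 14-4 = 10
k=3,i=5: even sum, c = 10+15 = 25
k=4,i=3: odd sum, c = 25-3 = 22
k=4,i=4: even sum, c = 22+16 = 38
k=4,i=5: odd sum, c = 38-5 = 33
k=4,i=6: even sum, c = 33+24 = 57
k=5,i=3: even sum, c = 57+15 = 72
k=5,i=4: odd sum, c = 72-4 = 68
k=5,i=5: even sum, c = 68+25 = 93
k=5,i=6: odd sum, c = 93-6 = 87
k=5,i=7: even sum, c = 87+35 = 122
k=6,i=3: odd sum, c = 122-3 = 119
k=6,i=4: even sum, c = 119+24 = 143
k=6,i=5: odd sum, c = 143-5 = 138
k=6,i=6: even sum, c = 138+36 = 174
k=6,i=7: odd sum, c = 174-7 = 167
k=6,i=8: even sum, c = 167+48 = 215

215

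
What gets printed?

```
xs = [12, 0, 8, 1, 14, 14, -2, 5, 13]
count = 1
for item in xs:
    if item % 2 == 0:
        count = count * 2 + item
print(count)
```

item=12: even, count = 1*2+12 = 14
item=0: even, count = 14*2+0 = 28
item=8: even, count = 28*2+8 = 64
item=1: not even
item=14: even, count = 64*2+14 = 142
item=14: even, count = 142*2+14 = 298
item=-2: even, count = 298*2+(-2) = 594
item=5: not even
item=13: not even

594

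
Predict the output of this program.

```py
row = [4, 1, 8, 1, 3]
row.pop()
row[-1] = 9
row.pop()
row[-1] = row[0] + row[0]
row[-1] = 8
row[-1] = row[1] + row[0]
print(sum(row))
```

10

pop() removes 3 → [4, 1, 8, 1]
row[-1] = 9 → [4, 1, 8, 9]
pop() removes 9 → [4, 1, 8]
row[-1] = row[0]+row[0] = 4+4 = 8 → [4, 1, 8]
row[-1] = 8 → [4, 1, 8]
row[-1] = row[1]+row[0] = 1+4 = 5 → [4, 1, 5]
sum = 10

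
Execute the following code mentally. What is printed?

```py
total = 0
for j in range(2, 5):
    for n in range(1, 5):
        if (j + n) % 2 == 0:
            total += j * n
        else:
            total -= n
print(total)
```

j=2,n=1: odd sum, total = 0-1 = -1
j=2,n=2: even sum, total = (-1)+4 = 3
j=2,n=3: odd sum, total = 3-3 = 0
j=2,n=4: even sum, total = 0+8 = 8
j=3,n=1: even sum, total = 8+3 = 11
j=3,n=2: odd sum, total = 11-2 = 9
j=3,n=3: even sum, total = 9+9 = 18
j=3,n=4: odd sum, total = 18-4 = 14
j=4,n=1: odd sum, total = 14-1 = 13
j=4,n=2: even sum, total = 13+8 = 21
j=4,n=3: odd sum, total = 21-3 = 18
j=4,n=4: even sum, total = 18+16 = 34

34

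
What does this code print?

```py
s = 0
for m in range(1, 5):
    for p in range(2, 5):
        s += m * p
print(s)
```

m=1,p=2: s = 0+2 = 2
m=1,p=3: s = 2+3 = 5
m=1,p=4: s = 5+4 = 9
m=2,p=2: s = 9+4 = 13
m=2,p=3: s = 13+6 = 19
m=2,p=4: s = 19+8 = 27
m=3,p=2: s = 27+6 = 33
m=3,p=3: s = 33+9 = 42
m=3,p=4: s = 42+12 = 54
m=4,p=2: s = 54+8 = 62
m=4,p=3: s = 62+12 = 74
m=4,p=4: s = 74+16 = 90

90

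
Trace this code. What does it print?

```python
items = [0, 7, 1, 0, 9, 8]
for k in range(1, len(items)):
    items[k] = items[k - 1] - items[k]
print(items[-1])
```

-25

k=1: items[1] = 0-7 = -7 → [0, -7, 1, 0, 9, 8]
k=2: items[2] = (-7)-1 = -8 → [0, -7, -8, 0, 9, 8]
k=3: items[3] = (-8)-0 = -8 → [0, -7, -8, -8, 9, 8]
k=4: items[4] = (-8)-9 = -17 → [0, -7, -8, -8, -17, 8]
k=5: items[5] = (-17)-8 = -25 → [0, -7, -8, -8, -17, -25]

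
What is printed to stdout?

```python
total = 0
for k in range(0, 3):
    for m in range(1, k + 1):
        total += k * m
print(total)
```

k=1,m=1: total = 0+1 = 1
k=2,m=1: total = 1+2 = 3
k=2,m=2: total = 3+4 = 7

7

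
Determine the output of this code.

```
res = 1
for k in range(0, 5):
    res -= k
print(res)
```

k=0: res = 1-0 = 1
k=1: res = 1-1 = 0
k=2: res = 0-2 = -2
k=3: res = (-2)-3 = -5
k=4: res = (-5)-4 = -9

-9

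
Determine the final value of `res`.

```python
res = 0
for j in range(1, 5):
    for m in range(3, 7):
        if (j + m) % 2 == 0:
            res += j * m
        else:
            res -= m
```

56

j=1,m=3: even sum, res = 0+3 = 3
j=1,m=4: odd sum, res = 3-4 = -1
j=1,m=5: even sum, res = (-1)+5 = 4
j=1,m=6: odd sum, res = 4-6 = -2
j=2,m=3: odd sum, res = (-2)-3 = -5
j=2,m=4: even sum, res = (-5)+8 = 3
j=2,m=5: odd sum, res = 3-5 = -2
j=2,m=6: even sum, res = (-2)+12 = 10
j=3,m=3: even sum, res = 10+9 = 19
j=3,m=4: odd sum, res = 19-4 = 15
j=3,m=5: even sum, res = 15+15 = 30
j=3,m=6: odd sum, res = 30-6 = 24
j=4,m=3: odd sum, res = 24-3 = 21
j=4,m=4: even sum, res = 21+16 = 37
j=4,m=5: odd sum, res = 37-5 = 32
j=4,m=6: even sum, res = 32+24 = 56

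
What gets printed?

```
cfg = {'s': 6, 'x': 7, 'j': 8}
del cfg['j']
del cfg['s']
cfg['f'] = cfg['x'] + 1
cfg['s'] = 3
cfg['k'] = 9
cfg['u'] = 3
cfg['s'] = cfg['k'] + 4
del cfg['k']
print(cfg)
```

{'x': 7, 'f': 8, 's': 13, 'u': 3}

del 'j' → {'s': 6, 'x': 7}
del 's' → {'x': 7}
cfg['f'] = cfg['x']+1 = 8 → {'x': 7, 'f': 8}
cfg['s'] = 3 → {'x': 7, 'f': 8, 's': 3}
cfg['k'] = 9 → {'x': 7, 'f': 8, 's': 3, 'k': 9}
cfg['u'] = 3 → {'x': 7, 'f': 8, 's': 3, 'k': 9, 'u': 3}
cfg['s'] = cfg['k']+4 = 13 → {'x': 7, 'f': 8, 's': 13, 'k': 9, 'u': 3}
del 'k' → {'x': 7, 'f': 8, 's': 13, 'u': 3}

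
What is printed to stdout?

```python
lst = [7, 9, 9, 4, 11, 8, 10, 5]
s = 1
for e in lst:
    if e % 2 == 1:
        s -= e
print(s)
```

e=7: odd, s = 1-7 = -6
e=9: odd, s = (-6)-9 = -15
e=9: odd, s = (-15)-9 = -24
e=4: not odd
e=11: odd, s = (-24)-11 = -35
e=8: not odd
e=10: not odd
e=5: odd, s = (-35)-5 = -40

-40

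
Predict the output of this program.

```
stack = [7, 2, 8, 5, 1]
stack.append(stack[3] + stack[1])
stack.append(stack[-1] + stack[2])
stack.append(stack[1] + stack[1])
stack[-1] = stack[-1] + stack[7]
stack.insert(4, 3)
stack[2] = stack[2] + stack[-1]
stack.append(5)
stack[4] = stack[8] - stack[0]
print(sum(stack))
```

append stack[3]+stack[1] = 5+2 = 7 → [7, 2, 8, 5, 1, 7]
append stack[-1]+stack[2] = 7+8 = 15 → [7, 2, 8, 5, 1, 7, 15]
append stack[1]+stack[1] = 2+2 = 4 → [7, 2, 8, 5, 1, 7, 15, 4]
stack[-1] = stack[-1]+stack[7] = 4+4 = 8 → [7, 2, 8, 5, 1, 7, 15, 8]
insert 3 at 4 → [7, 2, 8, 5, 3, 1, 7, 15, 8]
stack[2] = stack[2]+stack[-1] = 8+8 = 16 → [7, 2, 16, 5, 3, 1, 7, 15, 8]
append 5 → [7, 2, 16, 5, 3, 1, 7, 15, 8, 5]
stack[4] = stack[8]-stack[0] = 8-7 = 1 → [7, 2, 16, 5, 1, 1, 7, 15, 8, 5]
sum = 67

67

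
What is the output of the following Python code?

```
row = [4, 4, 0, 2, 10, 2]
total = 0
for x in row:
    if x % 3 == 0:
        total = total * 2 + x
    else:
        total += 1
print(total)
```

7

x=4: not %3==0, total = 0+1 = 1
x=4: not %3==0, total = 1+1 = 2
x=0: %3==0, total = 2*2+0 = 4
x=2: not %3==0, total = 4+1 = 5
x=10: not %3==0, total = 5+1 = 6
x=2: not %3==0, total = 6+1 = 7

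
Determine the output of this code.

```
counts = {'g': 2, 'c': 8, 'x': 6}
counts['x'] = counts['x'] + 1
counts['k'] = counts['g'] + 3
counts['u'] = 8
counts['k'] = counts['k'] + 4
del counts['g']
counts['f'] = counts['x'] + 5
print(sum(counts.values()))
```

counts['x'] = counts['x']+1 = 7 → {'g': 2, 'c': 8, 'x': 7}
counts['k'] = counts['g']+3 = 5 → {'g': 2, 'c': 8, 'x': 7, 'k': 5}
counts['u'] = 8 → {'g': 2, 'c': 8, 'x': 7, 'k': 5, 'u': 8}
counts['k'] = counts['k']+4 = 9 → {'g': 2, 'c': 8, 'x': 7, 'k': 9, 'u': 8}
del 'g' → {'c': 8, 'x': 7, 'k': 9, 'u': 8}
counts['f'] = counts['x']+5 = 12 → {'c': 8, 'x': 7, 'k': 9, 'u': 8, 'f': 12}
sum of values = 44

44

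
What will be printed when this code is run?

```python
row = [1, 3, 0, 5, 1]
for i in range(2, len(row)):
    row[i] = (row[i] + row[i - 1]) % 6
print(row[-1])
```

3

i=2: row[2] = (0+3)%6 = 3 → [1, 3, 3, 5, 1]
i=3: row[3] = (5+3)%6 = 2 → [1, 3, 3, 2, 1]
i=4: row[4] = (1+2)%6 = 3 → [1, 3, 3, 2, 3]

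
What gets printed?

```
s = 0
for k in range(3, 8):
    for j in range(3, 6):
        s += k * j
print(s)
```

300

k=3,j=3: s = 0+9 = 9
k=3,j=4: s = 9+12 = 21
k=3,j=5: s = 21+15 = 36
k=4,j=3: s = 36+12 = 48
k=4,j=4: s = 48+16 = 64
k=4,j=5: s = 64+20 = 84
k=5,j=3: s = 84+15 = 99
k=5,j=4: s = 99+20 = 119
k=5,j=5: s = 119+25 = 144
k=6,j=3: s = 144+18 = 162
k=6,j=4: s = 162+24 = 186
k=6,j=5: s = 186+30 = 216
k=7,j=3: s = 216+21 = 237
k=7,j=4: s = 237+28 = 265
k=7,j=5: s = 265+35 = 300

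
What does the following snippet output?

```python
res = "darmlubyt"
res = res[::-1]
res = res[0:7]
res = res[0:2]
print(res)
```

ty

reverse → 'tybulmrad'
slice [0:7] → 'tybulmr'
slice [0:2] → 'ty'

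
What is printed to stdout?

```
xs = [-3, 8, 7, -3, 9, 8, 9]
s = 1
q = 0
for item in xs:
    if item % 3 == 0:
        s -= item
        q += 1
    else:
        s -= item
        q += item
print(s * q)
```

-918

item=-3: %3==0, s = 1-(-3) = 4; q=1
item=8: not %3==0, s = 4-8 = -4; q=9
item=7: not %3==0, s = (-4)-7 = -11; q=16
item=-3: %3==0, s = (-11)-(-3) = -8; q=17
item=9: %3==0, s = (-8)-9 = -17; q=18
item=8: not %3==0, s = (-17)-8 = -25; q=26
item=9: %3==0, s = (-25)-9 = -34; q=27
s*q = (-34)*27 = -918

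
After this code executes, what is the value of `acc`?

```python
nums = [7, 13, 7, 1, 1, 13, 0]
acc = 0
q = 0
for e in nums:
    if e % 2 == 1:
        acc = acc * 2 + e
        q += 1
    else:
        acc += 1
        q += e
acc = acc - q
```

e=7: odd, acc = 0*2+7 = 7; q=1
e=13: odd, acc = 7*2+13 = 27; q=2
e=7: odd, acc = 27*2+7 = 61; q=3
e=1: odd, acc = 61*2+1 = 123; q=4
e=1: odd, acc = 123*2+1 = 247; q=5
e=13: odd, acc = 247*2+13 = 507; q=6
e=0: not odd, acc = 507+1 = 508; q=6
acc-q = 508-6 = 502

502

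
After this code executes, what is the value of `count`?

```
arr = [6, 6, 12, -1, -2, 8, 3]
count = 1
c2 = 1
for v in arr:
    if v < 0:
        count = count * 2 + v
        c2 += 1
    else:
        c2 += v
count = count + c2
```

38

v=6: not <0; c2=7
v=6: not <0; c2=13
v=12: not <0; c2=25
v=-1: <0, count = 1*2+(-1) = 1; c2=26
v=-2: <0, count = 1*2+(-2) = 0; c2=27
v=8: not <0; c2=35
v=3: not <0; c2=38
count+c2 = 0+38 = 38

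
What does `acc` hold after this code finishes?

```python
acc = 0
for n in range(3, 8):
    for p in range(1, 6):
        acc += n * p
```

375

n=3,p=1: acc = 0+3 = 3
n=3,p=2: acc = 3+6 = 9
n=3,p=3: acc = 9+9 = 18
n=3,p=4: acc = 18+12 = 30
n=3,p=5: acc = 30+15 = 45
n=4,p=1: acc = 45+4 = 49
n=4,p=2: acc = 49+8 = 57
n=4,p=3: acc = 57+12 = 69
n=4,p=4: acc = 69+16 = 85
n=4,p=5: acc = 85+20 = 105
n=5,p=1: acc = 105+5 = 110
n=5,p=2: acc = 110+10 = 120
n=5,p=3: acc = 120+15 = 135
n=5,p=4: acc = 135+20 = 155
n=5,p=5: acc = 155+25 = 180
n=6,p=1: acc = 180+6 = 186
n=6,p=2: acc = 186+12 = 198
n=6,p=3: acc = 198+18 = 216
n=6,p=4: acc = 216+24 = 240
n=6,p=5: acc = 240+30 = 270
n=7,p=1: acc = 270+7 = 277
n=7,p=2: acc = 277+14 = 291
n=7,p=3: acc = 291+21 = 312
n=7,p=4: acc = 312+28 = 340
n=7,p=5: acc = 340+35 = 375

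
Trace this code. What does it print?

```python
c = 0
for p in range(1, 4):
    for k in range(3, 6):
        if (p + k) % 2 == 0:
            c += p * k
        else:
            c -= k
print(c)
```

p=1,k=3: even sum, c = 0+3 = 3
p=1,k=4: odd sum, c = 3-4 = -1
p=1,k=5: even sum, c = (-1)+5 = 4
p=2,k=3: odd sum, c = 4-3 = 1
p=2,k=4: even sum, c = 1+8 = 9
p=2,k=5: odd sum, c = 9-5 = 4
p=3,k=3: even sum, c = 4+9 = 13
p=3,k=4: odd sum, c = 13-4 = 9
p=3,k=5: even sum, c = 9+15 = 24

24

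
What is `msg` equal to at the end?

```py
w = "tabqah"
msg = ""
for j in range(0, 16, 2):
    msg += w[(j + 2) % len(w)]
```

j=0: add w[2]='b' → 'b'
j=2: add w[4]='a' → 'ba'
j=4: add w[0]='t' → 'bat'
j=6: add w[2]='b' → 'batb'
j=8: add w[4]='a' → 'batba'
j=10: add w[0]='t' → 'batbat'
j=12: add w[2]='b' → 'batbatb'
j=14: add w[4]='a' → 'batbatba'

'batbatba'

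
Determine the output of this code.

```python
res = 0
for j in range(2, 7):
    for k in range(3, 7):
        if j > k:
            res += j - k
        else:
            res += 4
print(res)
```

66

j=2,k=3: not 2>3, res = 0+4 = 4
j=2,k=4: not 2>4, res = 4+4 = 8
j=2,k=5: not 2>5, res = 8+4 = 12
j=2,k=6: not 2>6, res = 12+4 = 16
j=3,k=3: not 3>3, res = 16+4 = 20
j=3,k=4: not 3>4, res = 20+4 = 24
j=3,k=5: not 3>5, res = 24+4 = 28
j=3,k=6: not 3>6, res = 28+4 = 32
j=4,k=3: 4>3, res = 32+1 = 33
j=4,k=4: not 4>4, res = 33+4 = 37
j=4,k=5: not 4>5, res = 37+4 = 41
j=4,k=6: not 4>6, res = 41+4 = 45
j=5,k=3: 5>3, res = 45+2 = 47
j=5,k=4: 5>4, res = 47+1 = 48
j=5,k=5: not 5>5, res = 48+4 = 52
j=5,k=6: not 5>6, res = 52+4 = 56
j=6,k=3: 6>3, res = 56+3 = 59
j=6,k=4: 6>4, res = 59+2 = 61
j=6,k=5: 6>5, res = 61+1 = 62
j=6,k=6: not 6>6, res = 62+4 = 66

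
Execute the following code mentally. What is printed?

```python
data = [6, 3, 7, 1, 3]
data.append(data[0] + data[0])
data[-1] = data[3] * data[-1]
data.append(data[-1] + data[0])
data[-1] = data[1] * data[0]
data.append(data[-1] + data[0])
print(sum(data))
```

append data[0]+data[0] = 6+6 = 12 → [6, 3, 7, 1, 3, 12]
data[-1] = data[3]*data[-1] = 1*12 = 12 → [6, 3, 7, 1, 3, 12]
append data[-1]+data[0] = 12+6 = 18 → [6, 3, 7, 1, 3, 12, 18]
data[-1] = data[1]*data[0] = 3*6 = 18 → [6, 3, 7, 1, 3, 12, 18]
append data[-1]+data[0] = 18+6 = 24 → [6, 3, 7, 1, 3, 12, 18, 24]
sum = 74

74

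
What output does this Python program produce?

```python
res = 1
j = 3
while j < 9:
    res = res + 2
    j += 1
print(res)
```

j=3: res = 1+2 = 3
j=4: res = 3+2 = 5
j=5: res = 5+2 = 7
j=6: res = 7+2 = 9
j=7: res = 9+2 = 11
j=8: res = 11+2 = 13

13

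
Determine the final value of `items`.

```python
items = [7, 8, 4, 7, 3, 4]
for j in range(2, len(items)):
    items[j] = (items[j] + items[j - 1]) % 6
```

[7, 8, 0, 1, 4, 2]

j=2: items[2] = (4+8)%6 = 0 → [7, 8, 0, 7, 3, 4]
j=3: items[3] = (7+0)%6 = 1 → [7, 8, 0, 1, 3, 4]
j=4: items[4] = (3+1)%6 = 4 → [7, 8, 0, 1, 4, 4]
j=5: items[5] = (4+4)%6 = 2 → [7, 8, 0, 1, 4, 2]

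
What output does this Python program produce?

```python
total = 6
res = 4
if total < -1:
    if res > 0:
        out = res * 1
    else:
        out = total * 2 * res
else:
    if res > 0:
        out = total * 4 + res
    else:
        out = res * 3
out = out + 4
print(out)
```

32

total=6, res=4
total < -1 is False; res > 0 is True
→ out = total * 4 + res = 28
out = 28+4 = 32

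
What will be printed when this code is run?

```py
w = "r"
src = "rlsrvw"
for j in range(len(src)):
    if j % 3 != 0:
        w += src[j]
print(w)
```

rlsvw

j=0: skip
j=1: add 'l' → 'rl'
j=2: add 's' → 'rls'
j=3: skip
j=4: add 'v' → 'rlsv'
j=5: add 'w' → 'rlsvw'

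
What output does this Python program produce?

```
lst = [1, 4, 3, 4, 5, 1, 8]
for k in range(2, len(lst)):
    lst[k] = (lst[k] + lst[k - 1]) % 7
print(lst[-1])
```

k=2: lst[2] = (3+4)%7 = 0 → [1, 4, 0, 4, 5, 1, 8]
k=3: lst[3] = (4+0)%7 = 4 → [1, 4, 0, 4, 5, 1, 8]
k=4: lst[4] = (5+4)%7 = 2 → [1, 4, 0, 4, 2, 1, 8]
k=5: lst[5] = (1+2)%7 = 3 → [1, 4, 0, 4, 2, 3, 8]
k=6: lst[6] = (8+3)%7 = 4 → [1, 4, 0, 4, 2, 3, 4]

4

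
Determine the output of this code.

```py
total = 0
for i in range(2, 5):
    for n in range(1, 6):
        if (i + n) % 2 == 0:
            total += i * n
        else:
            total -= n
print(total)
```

i=2,n=1: odd sum, total = 0-1 = -1
i=2,n=2: even sum, total = (-1)+4 = 3
i=2,n=3: odd sum, total = 3-3 = 0
i=2,n=4: even sum, total = 0+8 = 8
i=2,n=5: odd sum, total = 8-5 = 3
i=3,n=1: even sum, total = 3+3 = 6
i=3,n=2: odd sum, total = 6-2 = 4
i=3,n=3: even sum, total = 4+9 = 13
i=3,n=4: odd sum, total = 13-4 = 9
i=3,n=5: even sum, total = 9+15 = 24
i=4,n=1: odd sum, total = 24-1 = 23
i=4,n=2: even sum, total = 23+8 = 31
i=4,n=3: odd sum, total = 31-3 = 28
i=4,n=4: even sum, total = 28+16 = 44
i=4,n=5: odd sum, total = 44-5 = 39

39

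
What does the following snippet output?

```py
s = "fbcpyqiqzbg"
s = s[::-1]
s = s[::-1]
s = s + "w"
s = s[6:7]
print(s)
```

i

reverse → 'gbzqiqypcbf'
reverse → 'fbcpyqiqzbg'
+ 'w' → 'fbcpyqiqzbgw'
slice [6:7] → 'i'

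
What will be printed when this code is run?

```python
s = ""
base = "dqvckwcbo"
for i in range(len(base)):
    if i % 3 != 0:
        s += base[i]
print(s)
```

qvkwbo

i=0: skip
i=1: add 'q' → 'q'
i=2: add 'v' → 'qv'
i=3: skip
i=4: add 'k' → 'qvk'
i=5: add 'w' → 'qvkw'
i=6: skip
i=7: add 'b' → 'qvkwb'
i=8: add 'o' → 'qvkwbo'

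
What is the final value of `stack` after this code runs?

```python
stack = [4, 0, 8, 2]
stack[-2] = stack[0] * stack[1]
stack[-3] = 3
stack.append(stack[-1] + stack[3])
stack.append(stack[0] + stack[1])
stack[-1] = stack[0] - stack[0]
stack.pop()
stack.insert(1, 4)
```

[4, 4, 3, 0, 2, 4]

stack[-2] = stack[0]*stack[1] = 4*0 = 0 → [4, 0, 0, 2]
stack[-3] = 3 → [4, 3, 0, 2]
append stack[-1]+stack[3] = 2+2 = 4 → [4, 3, 0, 2, 4]
append stack[0]+stack[1] = 4+3 = 7 → [4, 3, 0, 2, 4, 7]
stack[-1] = stack[0]-stack[0] = 4-4 = 0 → [4, 3, 0, 2, 4, 0]
pop() removes 0 → [4, 3, 0, 2, 4]
insert 4 at 1 → [4, 4, 3, 0, 2, 4]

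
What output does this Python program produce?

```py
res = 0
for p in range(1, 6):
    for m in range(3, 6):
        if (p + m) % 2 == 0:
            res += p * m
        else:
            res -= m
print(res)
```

68

p=1,m=3: even sum, res = 0+3 = 3
p=1,m=4: odd sum, res = 3-4 = -1
p=1,m=5: even sum, res = (-1)+5 = 4
p=2,m=3: odd sum, res = 4-3 = 1
p=2,m=4: even sum, res = 1+8 = 9
p=2,m=5: odd sum, res = 9-5 = 4
p=3,m=3: even sum, res = 4+9 = 13
p=3,m=4: odd sum, res = 13-4 = 9
p=3,m=5: even sum, res = 9+15 = 24
p=4,m=3: odd sum, res = 24-3 = 21
p=4,m=4: even sum, res = 21+16 = 37
p=4,m=5: odd sum, res = 37-5 = 32
p=5,m=3: even sum, res = 32+15 = 47
p=5,m=4: odd sum, res = 47-4 = 43
p=5,m=5: even sum, res = 43+25 = 68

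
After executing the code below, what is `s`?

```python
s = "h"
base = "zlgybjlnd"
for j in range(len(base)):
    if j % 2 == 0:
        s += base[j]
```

'hzgbld'

j=0: add 'z' → 'hz'
j=1: skip
j=2: add 'g' → 'hzg'
j=3: skip
j=4: add 'b' → 'hzgb'
j=5: skip
j=6: add 'l' → 'hzgbl'
j=7: skip
j=8: add 'd' → 'hzgbld'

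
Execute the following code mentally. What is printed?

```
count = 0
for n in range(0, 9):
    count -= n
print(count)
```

-36

n=0: count = 0-0 = 0
n=1: count = 0-1 = -1
n=2: count = (-1)-2 = -3
n=3: count = (-3)-3 = -6
n=4: count = (-6)-4 = -10
n=5: count = (-10)-5 = -15
n=6: count = (-15)-6 = -21
n=7: count = (-21)-7 = -28
n=8: count = (-28)-8 = -36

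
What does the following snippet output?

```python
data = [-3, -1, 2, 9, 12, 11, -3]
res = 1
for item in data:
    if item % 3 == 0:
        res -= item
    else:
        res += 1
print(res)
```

item=-3: %3==0, res = 1-(-3) = 4
item=-1: not %3==0, res = 4+1 = 5
item=2: not %3==0, res = 5+1 = 6
item=9: %3==0, res = 6-9 = -3
item=12: %3==0, res = (-3)-12 = -15
item=11: not %3==0, res = (-15)+1 = -14
item=-3: %3==0, res = (-14)-(-3) = -11

-11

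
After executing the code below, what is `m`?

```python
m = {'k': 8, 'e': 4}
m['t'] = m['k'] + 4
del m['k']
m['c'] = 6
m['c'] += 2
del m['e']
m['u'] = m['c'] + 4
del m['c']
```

{'t': 12, 'u': 12}

m['t'] = m['k']+4 = 12 → {'k': 8, 'e': 4, 't': 12}
del 'k' → {'e': 4, 't': 12}
m['c'] = 6 → {'e': 4, 't': 12, 'c': 6}
m['c'] = 6+2 = 8 → {'e': 4, 't': 12, 'c': 8}
del 'e' → {'t': 12, 'c': 8}
m['u'] = m['c']+4 = 12 → {'t': 12, 'c': 8, 'u': 12}
del 'c' → {'t': 12, 'u': 12}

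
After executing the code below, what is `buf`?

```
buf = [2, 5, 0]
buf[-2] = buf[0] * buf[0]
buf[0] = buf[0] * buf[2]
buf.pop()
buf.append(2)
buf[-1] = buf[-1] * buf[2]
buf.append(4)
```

buf[-2] = buf[0]*buf[0] = 2*2 = 4 → [2, 4, 0]
buf[0] = buf[0]*buf[2] = 2*0 = 0 → [0, 4, 0]
pop() removes 0 → [0, 4]
append 2 → [0, 4, 2]
buf[-1] = buf[-1]*buf[2] = 2*2 = 4 → [0, 4, 4]
append 4 → [0, 4, 4, 4]

[0, 4, 4, 4]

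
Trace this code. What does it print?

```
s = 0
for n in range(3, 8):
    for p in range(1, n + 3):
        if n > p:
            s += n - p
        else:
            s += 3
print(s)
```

100

n=3,p=1: 3>1, s = 0+2 = 2
n=3,p=2: 3>2, s = 2+1 = 3
n=3,p=3: not 3>3, s = 3+3 = 6
n=3,p=4: not 3>4, s = 6+3 = 9
n=3,p=5: not 3>5, s = 9+3 = 12
n=4,p=1: 4>1, s = 12+3 = 15
n=4,p=2: 4>2, s = 15+2 = 17
n=4,p=3: 4>3, s = 17+1 = 18
n=4,p=4: not 4>4, s = 18+3 = 21
n=4,p=5: not 4>5, s = 21+3 = 24
n=4,p=6: not 4>6, s = 24+3 = 27
n=5,p=1: 5>1, s = 27+4 = 31
n=5,p=2: 5>2, s = 31+3 = 34
n=5,p=3: 5>3, s = 34+2 = 36
n=5,p=4: 5>4, s = 36+1 = 37
n=5,p=5: not 5>5, s = 37+3 = 40
n=5,p=6: not 5>6, s = 40+3 = 43
n=5,p=7: not 5>7, s = 43+3 = 46
n=6,p=1: 6>1, s = 46+5 = 51
n=6,p=2: 6>2, s = 51+4 = 55
n=6,p=3: 6>3, s = 55+3 = 58
n=6,p=4: 6>4, s = 58+2 = 60
n=6,p=5: 6>5, s = 60+1 = 61
n=6,p=6: not 6>6, s = 61+3 = 64
n=6,p=7: not 6>7, s = 64+3 = 67
n=6,p=8: not 6>8, s = 67+3 = 70
n=7,p=1: 7>1, s = 70+6 = 76
n=7,p=2: 7>2, s = 76+5 = 81
n=7,p=3: 7>3, s = 81+4 = 85
n=7,p=4: 7>4, s = 85+3 = 88
n=7,p=5: 7>5, s = 88+2 = 90
n=7,p=6: 7>6, s = 90+1 = 91
n=7,p=7: not 7>7, s = 91+3 = 94
n=7,p=8: not 7>8, s = 94+3 = 97
n=7,p=9: not 7>9, s = 97+3 = 100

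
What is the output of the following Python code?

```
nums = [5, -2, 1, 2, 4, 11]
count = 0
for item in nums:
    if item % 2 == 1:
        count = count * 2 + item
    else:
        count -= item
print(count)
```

29

item=5: odd, count = 0*2+5 = 5
item=-2: not odd, count = 5-(-2) = 7
item=1: odd, count = 7*2+1 = 15
item=2: not odd, count = 15-2 = 13
item=4: not odd, count = 13-4 = 9
item=11: odd, count = 9*2+11 = 29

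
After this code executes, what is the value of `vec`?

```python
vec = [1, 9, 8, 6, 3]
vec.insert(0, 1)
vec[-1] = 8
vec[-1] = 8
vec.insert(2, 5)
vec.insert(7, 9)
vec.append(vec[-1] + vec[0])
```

[1, 1, 5, 9, 8, 6, 8, 9, 10]

insert 1 at 0 → [1, 1, 9, 8, 6, 3]
vec[-1] = 8 → [1, 1, 9, 8, 6, 8]
vec[-1] = 8 → [1, 1, 9, 8, 6, 8]
insert 5 at 2 → [1, 1, 5, 9, 8, 6, 8]
insert 9 at 7 → [1, 1, 5, 9, 8, 6, 8, 9]
append vec[-1]+vec[0] = 9+1 = 10 → [1, 1, 5, 9, 8, 6, 8, 9, 10]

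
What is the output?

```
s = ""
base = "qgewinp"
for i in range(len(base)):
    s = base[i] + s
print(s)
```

pniwegq

i=0: prepend 'q' → 'q'
i=1: prepend 'g' → 'gq'
i=2: prepend 'e' → 'egq'
i=3: prepend 'w' → 'wegq'
i=4: prepend 'i' → 'iwegq'
i=5: prepend 'n' → 'niwegq'
i=6: prepend 'p' → 'pniwegq'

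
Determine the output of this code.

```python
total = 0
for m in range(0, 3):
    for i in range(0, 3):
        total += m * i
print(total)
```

m=0,i=0: total = 0+0 = 0
m=0,i=1: total = 0+0 = 0
m=0,i=2: total = 0+0 = 0
m=1,i=0: total = 0+0 = 0
m=1,i=1: total = 0+1 = 1
m=1,i=2: total = 1+2 = 3
m=2,i=0: total = 3+0 = 3
m=2,i=1: total = 3+2 = 5
m=2,i=2: total = 5+4 = 9

9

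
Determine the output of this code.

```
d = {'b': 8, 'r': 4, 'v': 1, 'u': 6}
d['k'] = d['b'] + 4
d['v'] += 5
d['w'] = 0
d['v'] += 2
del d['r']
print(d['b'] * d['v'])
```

d['k'] = d['b']+4 = 12 → {'b': 8, 'r': 4, 'v': 1, 'u': 6, 'k': 12}
d['v'] = 1+5 = 6 → {'b': 8, 'r': 4, 'v': 6, 'u': 6, 'k': 12}
d['w'] = 0 → {'b': 8, 'r': 4, 'v': 6, 'u': 6, 'k': 12, 'w': 0}
d['v'] = 6+2 = 8 → {'b': 8, 'r': 4, 'v': 8, 'u': 6, 'k': 12, 'w': 0}
del 'r' → {'b': 8, 'v': 8, 'u': 6, 'k': 12, 'w': 0}
d['b']*d['v'] = 8*8 = 64

64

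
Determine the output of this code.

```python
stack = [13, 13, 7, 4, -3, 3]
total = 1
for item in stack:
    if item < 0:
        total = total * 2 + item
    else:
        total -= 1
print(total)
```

-10

item=13: not <0, total = 1-1 = 0
item=13: not <0, total = 0-1 = -1
item=7: not <0, total = (-1)-1 = -2
item=4: not <0, total = (-2)-1 = -3
item=-3: <0, total = (-3)*2+(-3) = -9
item=3: not <0, total = (-9)-1 = -10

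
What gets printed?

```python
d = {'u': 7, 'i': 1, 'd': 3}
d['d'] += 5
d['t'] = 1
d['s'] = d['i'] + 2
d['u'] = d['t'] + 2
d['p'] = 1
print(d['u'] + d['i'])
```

4

d['d'] = 3+5 = 8 → {'u': 7, 'i': 1, 'd': 8}
d['t'] = 1 → {'u': 7, 'i': 1, 'd': 8, 't': 1}
d['s'] = d['i']+2 = 3 → {'u': 7, 'i': 1, 'd': 8, 't': 1, 's': 3}
d['u'] = d['t']+2 = 3 → {'u': 3, 'i': 1, 'd': 8, 't': 1, 's': 3}
d['p'] = 1 → {'u': 3, 'i': 1, 'd': 8, 't': 1, 's': 3, 'p': 1}
d['u']+d['i'] = 3+1 = 4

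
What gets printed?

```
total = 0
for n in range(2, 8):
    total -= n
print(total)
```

-27

n=2: total = 0-2 = -2
n=3: total = (-2)-3 = -5
n=4: total = (-5)-4 = -9
n=5: total = (-9)-5 = -14
n=6: total = (-14)-6 = -20
n=7: total = (-20)-7 = -27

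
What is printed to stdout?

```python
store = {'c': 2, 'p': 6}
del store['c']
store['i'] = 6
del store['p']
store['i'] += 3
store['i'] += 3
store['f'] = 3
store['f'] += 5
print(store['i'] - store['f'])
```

del 'c' → {'p': 6}
store['i'] = 6 → {'p': 6, 'i': 6}
del 'p' → {'i': 6}
store['i'] = 6+3 = 9 → {'i': 9}
store['i'] = 9+3 = 12 → {'i': 12}
store['f'] = 3 → {'i': 12, 'f': 3}
store['f'] = 3+5 = 8 → {'i': 12, 'f': 8}
store['i']-store['f'] = 12-8 = 4

4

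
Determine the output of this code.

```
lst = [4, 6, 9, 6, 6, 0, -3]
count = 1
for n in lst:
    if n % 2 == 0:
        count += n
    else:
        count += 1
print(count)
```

25

n=4: even, count = 1+4 = 5
n=6: even, count = 5+6 = 11
n=9: not even, count = 11+1 = 12
n=6: even, count = 12+6 = 18
n=6: even, count = 18+6 = 24
n=0: even, count = 24+0 = 24
n=-3: not even, count = 24+1 = 25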